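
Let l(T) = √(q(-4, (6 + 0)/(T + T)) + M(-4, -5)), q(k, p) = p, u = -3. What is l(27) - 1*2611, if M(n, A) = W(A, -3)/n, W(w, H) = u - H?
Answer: -7832/3 ≈ -2610.7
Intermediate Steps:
W(w, H) = -3 - H
M(n, A) = 0 (M(n, A) = (-3 - 1*(-3))/n = (-3 + 3)/n = 0/n = 0)
l(T) = √3*√(1/T) (l(T) = √((6 + 0)/(T + T) + 0) = √(6/((2*T)) + 0) = √(6*(1/(2*T)) + 0) = √(3/T + 0) = √(3/T) = √3*√(1/T))
l(27) - 1*2611 = √3*√(1/27) - 1*2611 = √3*√(1/27) - 2611 = √3*(√3/9) - 2611 = ⅓ - 2611 = -7832/3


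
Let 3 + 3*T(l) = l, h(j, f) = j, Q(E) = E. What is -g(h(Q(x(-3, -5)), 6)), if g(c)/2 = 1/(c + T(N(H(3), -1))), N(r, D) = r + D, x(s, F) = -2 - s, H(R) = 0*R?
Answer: 6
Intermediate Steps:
H(R) = 0
N(r, D) = D + r
T(l) = -1 + l/3
g(c) = 2/(-4/3 + c) (g(c) = 2/(c + (-1 + (-1 + 0)/3)) = 2/(c + (-1 + (⅓)*(-1))) = 2/(c + (-1 - ⅓)) = 2/(c - 4/3) = 2/(-4/3 + c))
-g(h(Q(x(-3, -5)), 6)) = -6/(-4 + 3*(-2 - 1*(-3))) = -6/(-4 + 3*(-2 + 3)) = -6/(-4 + 3*1) = -6/(-4 + 3) = -6/(-1) = -6*(-1) = -1*(-6) = 6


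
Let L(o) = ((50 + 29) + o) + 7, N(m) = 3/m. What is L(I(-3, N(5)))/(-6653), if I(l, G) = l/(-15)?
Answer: -431/33265 ≈ -0.012957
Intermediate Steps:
I(l, G) = -l/15 (I(l, G) = l*(-1/15) = -l/15)
L(o) = 86 + o (L(o) = (79 + o) + 7 = 86 + o)
L(I(-3, N(5)))/(-6653) = (86 - 1/15*(-3))/(-6653) = (86 + 1/5)*(-1/6653) = (431/5)*(-1/6653) = -431/33265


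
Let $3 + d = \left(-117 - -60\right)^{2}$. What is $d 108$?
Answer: $350568$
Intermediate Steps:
$d = 3246$ ($d = -3 + \left(-117 - -60\right)^{2} = -3 + \left(-117 + 60\right)^{2} = -3 + \left(-57\right)^{2} = -3 + 3249 = 3246$)
$d 108 = 3246 \cdot 108 = 350568$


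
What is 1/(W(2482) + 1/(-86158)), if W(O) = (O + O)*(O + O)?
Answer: 86158/2123044780767 ≈ 4.0582e-8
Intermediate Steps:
W(O) = 4*O² (W(O) = (2*O)*(2*O) = 4*O²)
1/(W(2482) + 1/(-86158)) = 1/(4*2482² + 1/(-86158)) = 1/(4*6160324 - 1/86158) = 1/(24641296 - 1/86158) = 1/(2123044780767/86158) = 86158/2123044780767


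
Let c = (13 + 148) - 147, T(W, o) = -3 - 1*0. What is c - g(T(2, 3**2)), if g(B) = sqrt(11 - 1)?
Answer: 14 - sqrt(10) ≈ 10.838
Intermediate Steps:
T(W, o) = -3 (T(W, o) = -3 + 0 = -3)
c = 14 (c = 161 - 147 = 14)
g(B) = sqrt(10)
c - g(T(2, 3**2)) = 14 - sqrt(10)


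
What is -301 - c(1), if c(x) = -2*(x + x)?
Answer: -297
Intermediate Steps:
c(x) = -4*x
-301 - c(1) = -301 - (-4) = -301 - 1*(-4) = -301 + 4 = -297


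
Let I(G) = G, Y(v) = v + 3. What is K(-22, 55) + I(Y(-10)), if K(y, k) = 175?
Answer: 168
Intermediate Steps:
Y(v) = 3 + v
K(-22, 55) + I(Y(-10)) = 175 + (3 - 10) = 175 - 7 = 168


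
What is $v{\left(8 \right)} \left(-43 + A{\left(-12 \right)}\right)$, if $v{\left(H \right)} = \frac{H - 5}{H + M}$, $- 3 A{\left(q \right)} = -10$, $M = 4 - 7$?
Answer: $- \frac{119}{5} \approx -23.8$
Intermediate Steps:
$M = -3$ ($M = 4 - 7 = -3$)
$A{\left(q \right)} = \frac{10}{3}$ ($A{\left(q \right)} = \left(- \frac{1}{3}\right) \left(-10\right) = \frac{10}{3}$)
$v{\left(H \right)} = \frac{-5 + H}{-3 + H}$ ($v{\left(H \right)} = \frac{H - 5}{H - 3} = \frac{-5 + H}{-3 + H}$)
$v{\left(8 \right)} \left(-43 + A{\left(-12 \right)}\right) = \frac{-5 + 8}{-3 + 8} \left(-43 + \frac{10}{3}\right) = \frac{1}{5} \cdot 3 \left(- \frac{119}{3}\right) = \frac{3}{5} \left(- \frac{119}{3}\right) = - \frac{119}{5}$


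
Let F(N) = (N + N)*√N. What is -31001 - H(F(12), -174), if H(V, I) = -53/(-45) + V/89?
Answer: -1395098/45 - 48*√3/89 ≈ -31003.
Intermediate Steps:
F(N) = 2*N^(3/2) (F(N) = (2*N)*√N = 2*N^(3/2))
H(V, I) = 53/45 + V/89 (H(V, I) = -53*(-1/45) + V*(1/89) = 53/45 + V/89)
-31001 - H(F(12), -174) = -31001 - (53/45 + (2*12^(3/2))/89) = -31001 - (53/45 + (2*(24*√3))/89) = -31001 - (53/45 + (48*√3)/89) = -31001 - (53/45 + 48*√3/89) = -31001 + (-53/45 - 48*√3/89) = -1395098/45 - 48*√3/89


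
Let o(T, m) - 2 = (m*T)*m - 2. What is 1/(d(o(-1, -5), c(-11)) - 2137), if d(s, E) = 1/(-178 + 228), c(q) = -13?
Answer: -50/106849 ≈ -0.00046795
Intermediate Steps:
o(T, m) = T*m² (o(T, m) = 2 + ((m*T)*m - 2) = 2 + ((T*m)*m - 2) = 2 + (T*m² - 2) = 2 + (-2 + T*m²) = T*m²)
d(s, E) = 1/50
1/(d(o(-1, -5), c(-11)) - 2137) = 1/(1/50 - 2137) = 1/(-106849/50) = -50/106849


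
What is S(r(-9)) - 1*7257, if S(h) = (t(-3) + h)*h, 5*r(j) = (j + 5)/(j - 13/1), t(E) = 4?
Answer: -21951981/3025 ≈ -7256.9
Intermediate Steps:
r(j) = (5 + j)/(5*(-13 + j)) (r(j) = ((j + 5)/(j - 13/1))/5 = ((5 + j)/(j - 13*1))/5 = ((5 + j)/(j - 13))/5 = ((5 + j)/(-13 + j))/5 = (5 + j)/(5*(-13 + j)))
S(h) = h*(4 + h) (S(h) = (4 + h)*h = h*(4 + h))
S(r(-9)) - 1*7257 = ((5 - 9)/(5*(-13 - 9)))*(4 + (5 - 9)/(5*(-13 - 9))) - 1*7257 = ((⅕)*(-4)/(-22))*(4 + (⅕)*(-4)/(-22)) - 7257 = ((⅕)*(-1/22)*(-4))*(4 + (⅕)*(-1/22)*(-4)) - 7257 = 2*(4 + 2/55)/55 - 7257 = (2/55)*(222/55) - 7257 = 444/3025 - 7257 = -21951981/3025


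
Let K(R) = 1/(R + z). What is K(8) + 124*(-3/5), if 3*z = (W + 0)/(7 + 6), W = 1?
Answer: -116241/1565 ≈ -74.275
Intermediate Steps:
z = 1/39 (z = ((1 + 0)/(7 + 6))/3 = (1/13)/3 = (1*(1/13))/3 = (1/3)*(1/13) = 1/39 ≈ 0.025641)
K(R) = 1/(1/39 + R) (K(R) = 1/(R + 1/39) = 1/(1/39 + R))
K(8) + 124*(-3/5) = 39/(1 + 39*8) + 124*(-3/5) = 39/(1 + 312) + 124*(-3*1/5) = 39/313 + 124*(-3/5) = 39*(1/313) - 372/5 = 39/313 - 372/5 = -116241/1565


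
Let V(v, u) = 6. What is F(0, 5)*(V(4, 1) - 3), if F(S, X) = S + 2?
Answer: 6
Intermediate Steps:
F(S, X) = 2 + S
F(0, 5)*(V(4, 1) - 3) = (2 + 0)*(6 - 3) = 2*3 = 6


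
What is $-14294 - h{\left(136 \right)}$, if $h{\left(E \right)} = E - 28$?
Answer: $-14402$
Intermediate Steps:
$h{\left(E \right)} = -28 + E$ ($h{\left(E \right)} = E - 28 = -28 + E$)
$-14294 - h{\left(136 \right)} = -14294 - \left(-28 + 136\right) = -14294 - 108 = -14402$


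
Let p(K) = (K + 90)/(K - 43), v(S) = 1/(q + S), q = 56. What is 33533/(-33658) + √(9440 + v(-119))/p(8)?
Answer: -33533/33658 - 5*√4163033/294 ≈ -35.696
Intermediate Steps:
v(S) = 1/(56 + S)
p(K) = (90 + K)/(-43 + K)
33533/(-33658) + √(9440 + v(-119))/p(8) = 33533/(-33658) + √(9440 + 1/(56 - 119))/(((90 + 8)/(-43 + 8))) = 33533*(-1/33658) + √(9440 + 1/(-63))/((98/(-35))) = -33533/33658 + √(9440 - 1/63)/((-1/35*98)) = -33533/33658 + √(594719/63)/(-14/5) = -33533/33658 + (√4163033/21)*(-5/14) = -33533/33658 - 5*√4163033/294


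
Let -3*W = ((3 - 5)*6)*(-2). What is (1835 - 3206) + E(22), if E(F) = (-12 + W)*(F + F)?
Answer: -2251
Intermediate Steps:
W = -8 (W = -(3 - 5)*6*(-2)/3 = -(-2*6)*(-2)/3 = -(-4)*(-2) = -⅓*24 = -8)
E(F) = -40*F (E(F) = (-12 - 8)*(F + F) = -40*F)
(1835 - 3206) + E(22) = (1835 - 3206) - 40*22 = -1371 - 880 = -2251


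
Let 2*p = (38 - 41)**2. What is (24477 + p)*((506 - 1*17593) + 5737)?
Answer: -277865025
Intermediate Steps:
p = 9/2 (p = (38 - 41)**2/2 = (1/2)*(-3)**2 = (1/2)*9 = 9/2 ≈ 4.5000)
(24477 + p)*((506 - 1*17593) + 5737) = (24477 + 9/2)*((506 - 1*17593) + 5737) = 48963*((506 - 17593) + 5737)/2 = 48963*(-17087 + 5737)/2 = (48963/2)*(-11350) = -277865025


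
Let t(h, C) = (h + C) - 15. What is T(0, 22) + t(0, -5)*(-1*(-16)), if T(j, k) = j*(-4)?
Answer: -320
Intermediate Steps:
T(j, k) = -4*j
t(h, C) = -15 + C + h (t(h, C) = (C + h) - 15 = -15 + C + h)
T(0, 22) + t(0, -5)*(-1*(-16)) = -4*0 + (-15 - 5 + 0)*(-1*(-16)) = 0 - 20*16 = 0 - 320 = -320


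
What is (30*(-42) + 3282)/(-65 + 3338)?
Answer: 674/1091 ≈ 0.61778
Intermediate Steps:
(30*(-42) + 3282)/(-65 + 3338) = (-1260 + 3282)/3273 = 2022*(1/3273) = 674/1091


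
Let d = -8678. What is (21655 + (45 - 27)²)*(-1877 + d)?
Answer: -231988345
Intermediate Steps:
(21655 + (45 - 27)²)*(-1877 + d) = (21655 + (45 - 27)²)*(-1877 - 8678) = (21655 + 18²)*(-10555) = (21655 + 324)*(-10555) = 21979*(-10555) = -231988345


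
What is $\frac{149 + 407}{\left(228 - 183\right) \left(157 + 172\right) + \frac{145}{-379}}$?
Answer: $\frac{105362}{2805475} \approx 0.037556$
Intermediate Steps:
$\frac{149 + 407}{\left(228 - 183\right) \left(157 + 172\right) + \frac{145}{-379}} = \frac{556}{45 \cdot 329 + 145 \left(- \frac{1}{379}\right)} = \frac{556}{14805 - \frac{145}{379}} = \frac{556}{\frac{5610950}{379}} = 556 \cdot \frac{379}{5610950} = \frac{105362}{2805475}$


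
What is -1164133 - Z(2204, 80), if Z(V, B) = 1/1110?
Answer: -1292187631/1110 ≈ -1.1641e+6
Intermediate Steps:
Z(V, B) = 1/1110
-1164133 - Z(2204, 80) = -1164133 - 1*1/1110 = -1164133 - 1/1110 = -1292187631/1110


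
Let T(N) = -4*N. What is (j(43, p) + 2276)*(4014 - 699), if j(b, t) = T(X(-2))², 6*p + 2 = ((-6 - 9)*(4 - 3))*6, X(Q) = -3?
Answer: 8022300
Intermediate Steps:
p = -46/3 (p = -⅓ + (((-6 - 9)*(4 - 3))*6)/6 = -⅓ + (-15*1*6)/6 = -⅓ + (-15*6)/6 = -⅓ + (⅙)*(-90) = -⅓ - 15 = -46/3 ≈ -15.333)
j(b, t) = 144 (j(b, t) = (-4*(-3))² = 12² = 144)
(j(43, p) + 2276)*(4014 - 699) = (144 + 2276)*(4014 - 699) = 2420*3315 = 8022300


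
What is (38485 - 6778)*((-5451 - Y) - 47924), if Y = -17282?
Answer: -1144400751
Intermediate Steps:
(38485 - 6778)*((-5451 - Y) - 47924) = (38485 - 6778)*((-5451 - 1*(-17282)) - 47924) = 31707*((-5451 + 17282) - 47924) = 31707*(11831 - 47924) = 31707*(-36093) = -1144400751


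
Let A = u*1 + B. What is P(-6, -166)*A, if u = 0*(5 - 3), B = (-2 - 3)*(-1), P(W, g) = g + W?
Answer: -860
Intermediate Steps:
P(W, g) = W + g
B = 5 (B = -5*(-1) = 5)
u = 0 (u = 0*2 = 0)
A = 5 (A = 0*1 + 5 = 0 + 5 = 5)
P(-6, -166)*A = (-6 - 166)*5 = -172*5 = -860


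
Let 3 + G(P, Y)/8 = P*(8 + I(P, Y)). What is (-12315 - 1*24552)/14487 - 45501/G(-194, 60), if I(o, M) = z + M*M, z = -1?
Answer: -68575179103/27033166952 ≈ -2.5367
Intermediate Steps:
I(o, M) = -1 + M² (I(o, M) = -1 + M*M = -1 + M²)
G(P, Y) = -24 + 8*P*(7 + Y²) (G(P, Y) = -24 + 8*(P*(8 + (-1 + Y²))) = -24 + 8*(P*(7 + Y²)) = -24 + 8*P*(7 + Y²))
(-12315 - 1*24552)/14487 - 45501/G(-194, 60) = (-12315 - 1*24552)/14487 - 45501/(-24 + 56*(-194) + 8*(-194)*60²) = (-12315 - 24552)*(1/14487) - 45501/(-24 - 10864 + 8*(-194)*3600) = -36867*1/14487 - 45501/(-24 - 10864 - 5587200) = -12289/4829 - 45501/(-5598088) = -12289/4829 - 45501*(-1/5598088) = -12289/4829 + 45501/5598088 = -68575179103/27033166952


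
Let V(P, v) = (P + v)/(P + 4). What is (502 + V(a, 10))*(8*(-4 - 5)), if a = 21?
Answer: -905832/25 ≈ -36233.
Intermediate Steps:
V(P, v) = (P + v)/(4 + P)
(502 + V(a, 10))*(8*(-4 - 5)) = (502 + (21 + 10)/(4 + 21))*(8*(-4 - 5)) = (502 + 31/25)*(8*(-9)) = (502 + (1/25)*31)*(-72) = (502 + 31/25)*(-72) = (12581/25)*(-72) = -905832/25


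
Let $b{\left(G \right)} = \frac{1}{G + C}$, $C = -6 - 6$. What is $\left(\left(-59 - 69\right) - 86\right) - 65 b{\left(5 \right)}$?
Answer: $- \frac{1433}{7} \approx -204.71$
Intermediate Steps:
$C = -12$ ($C = -6 - 6 = -12$)
$b{\left(G \right)} = \frac{1}{-12 + G}$ ($b{\left(G \right)} = \frac{1}{G - 12} = \frac{1}{-12 + G}$)
$\left(\left(-59 - 69\right) - 86\right) - 65 b{\left(5 \right)} = \left(\left(-59 - 69\right) - 86\right) - \frac{65}{-12 + 5} = \left(\left(-59 - 69\right) - 86\right) - \frac{65}{-7} = \left(-128 - 86\right) - - \frac{65}{7} = -214 + \frac{65}{7} = - \frac{1433}{7}$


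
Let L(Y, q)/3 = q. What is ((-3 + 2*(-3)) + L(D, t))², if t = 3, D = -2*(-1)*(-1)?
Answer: 0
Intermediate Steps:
D = -2 (D = 2*(-1) = -2)
L(Y, q) = 3*q
((-3 + 2*(-3)) + L(D, t))² = ((-3 + 2*(-3)) + 3*3)² = ((-3 - 6) + 9)² = (-9 + 9)² = 0² = 0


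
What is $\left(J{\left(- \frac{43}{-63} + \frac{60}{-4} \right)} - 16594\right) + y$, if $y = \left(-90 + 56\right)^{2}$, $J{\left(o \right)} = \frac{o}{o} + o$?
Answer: $- \frac{973433}{63} \approx -15451.0$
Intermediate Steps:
$J{\left(o \right)} = 1 + o$
$y = 1156$ ($y = \left(-34\right)^{2} = 1156$)
$\left(J{\left(- \frac{43}{-63} + \frac{60}{-4} \right)} - 16594\right) + y = \left(\left(1 + \left(- \frac{43}{-63} + \frac{60}{-4}\right)\right) - 16594\right) + 1156 = \left(\left(1 + \left(\left(-43\right) \left(- \frac{1}{63}\right) + 60 \left(- \frac{1}{4}\right)\right)\right) - 16594\right) + 1156 = \left(\left(1 + \left(\frac{43}{63} - 15\right)\right) - 16594\right) + 1156 = \left(\left(1 - \frac{902}{63}\right) - 16594\right) + 1156 = \left(- \frac{839}{63} - 16594\right) + 1156 = - \frac{1046261}{63} + 1156 = - \frac{973433}{63}$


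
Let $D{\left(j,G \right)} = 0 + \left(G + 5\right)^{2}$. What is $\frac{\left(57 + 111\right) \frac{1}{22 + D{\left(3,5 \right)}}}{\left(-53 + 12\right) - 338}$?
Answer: $- \frac{84}{23119} \approx -0.0036334$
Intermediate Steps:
$D{\left(j,G \right)} = \left(5 + G\right)^{2}$ ($D{\left(j,G \right)} = 0 + \left(5 + G\right)^{2} = \left(5 + G\right)^{2}$)
$\frac{\left(57 + 111\right) \frac{1}{22 + D{\left(3,5 \right)}}}{\left(-53 + 12\right) - 338} = \frac{\left(57 + 111\right) \frac{1}{22 + \left(5 + 5\right)^{2}}}{\left(-53 + 12\right) - 338} = \frac{168 \frac{1}{22 + 10^{2}}}{-41 - 338} = \frac{168 \frac{1}{22 + 100}}{-379} = \frac{168}{122} \left(- \frac{1}{379}\right) = 168 \cdot \frac{1}{122} \left(- \frac{1}{379}\right) = \frac{84}{61} \left(- \frac{1}{379}\right) = - \frac{84}{23119}$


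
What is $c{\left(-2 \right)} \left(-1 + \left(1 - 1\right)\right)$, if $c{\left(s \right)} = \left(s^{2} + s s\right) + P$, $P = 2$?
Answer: $-10$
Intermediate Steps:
$c{\left(s \right)} = 2 + 2 s^{2}$ ($c{\left(s \right)} = \left(s^{2} + s s\right) + 2 = \left(s^{2} + s^{2}\right) + 2 = 2 s^{2} + 2 = 2 + 2 s^{2}$)
$c{\left(-2 \right)} \left(-1 + \left(1 - 1\right)\right) = \left(2 + 2 \left(-2\right)^{2}\right) \left(-1 + \left(1 - 1\right)\right) = \left(2 + 2 \cdot 4\right) \left(-1 + \left(1 - 1\right)\right) = \left(2 + 8\right) \left(-1 + 0\right) = 10 \left(-1\right) = -10$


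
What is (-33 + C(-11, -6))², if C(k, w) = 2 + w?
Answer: 1369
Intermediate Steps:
(-33 + C(-11, -6))² = (-33 + (2 - 6))² = (-33 - 4)² = (-37)² = 1369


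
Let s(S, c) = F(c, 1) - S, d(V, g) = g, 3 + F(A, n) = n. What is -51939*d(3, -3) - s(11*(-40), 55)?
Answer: 155379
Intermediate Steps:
F(A, n) = -3 + n
s(S, c) = -2 - S (s(S, c) = (-3 + 1) - S = -2 - S)
-51939*d(3, -3) - s(11*(-40), 55) = -51939*(-3) - (-2 - 11*(-40)) = 155817 - (-2 - 1*(-440)) = 155817 - (-2 + 440) = 155817 - 1*438 = 155817 - 438 = 155379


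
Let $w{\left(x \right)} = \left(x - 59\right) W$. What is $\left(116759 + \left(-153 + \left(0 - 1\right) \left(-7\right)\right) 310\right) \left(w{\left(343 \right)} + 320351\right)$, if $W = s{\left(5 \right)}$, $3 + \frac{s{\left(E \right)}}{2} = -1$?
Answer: $22742330421$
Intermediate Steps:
$s{\left(E \right)} = -8$ ($s{\left(E \right)} = -6 + 2 \left(-1\right) = -6 - 2 = -8$)
$W = -8$
$w{\left(x \right)} = 472 - 8 x$ ($w{\left(x \right)} = \left(x - 59\right) \left(-8\right) = \left(-59 + x\right) \left(-8\right) = 472 - 8 x$)
$\left(116759 + \left(-153 + \left(0 - 1\right) \left(-7\right)\right) 310\right) \left(w{\left(343 \right)} + 320351\right) = \left(116759 + \left(-153 + \left(0 - 1\right) \left(-7\right)\right) 310\right) \left(\left(472 - 2744\right) + 320351\right) = \left(116759 + \left(-153 - -7\right) 310\right) \left(\left(472 - 2744\right) + 320351\right) = \left(116759 + \left(-153 + 7\right) 310\right) \left(-2272 + 320351\right) = \left(116759 - 45260\right) 318079 = 71499 \cdot 318079 = 22742330421$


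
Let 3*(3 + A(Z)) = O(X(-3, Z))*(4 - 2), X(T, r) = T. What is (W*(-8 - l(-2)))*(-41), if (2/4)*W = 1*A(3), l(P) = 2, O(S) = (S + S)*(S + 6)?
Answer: -12300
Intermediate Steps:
O(S) = 2*S*(6 + S) (O(S) = (2*S)*(6 + S) = 2*S*(6 + S))
A(Z) = -15 (A(Z) = -3 + ((2*(-3)*(6 - 3))*(4 - 2))/3 = -3 + ((2*(-3)*3)*2)/3 = -3 + (-18*2)/3 = -3 + (⅓)*(-36) = -3 - 12 = -15)
W = -30 (W = 2*(1*(-15)) = 2*(-15) = -30)
(W*(-8 - l(-2)))*(-41) = -30*(-8 - 1*2)*(-41) = -30*(-8 - 2)*(-41) = -30*(-10)*(-41) = 300*(-41) = -12300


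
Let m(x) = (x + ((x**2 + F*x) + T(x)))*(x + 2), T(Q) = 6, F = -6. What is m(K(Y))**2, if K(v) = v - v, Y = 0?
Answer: 144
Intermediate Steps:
K(v) = 0
m(x) = (2 + x)*(6 + x**2 - 5*x) (m(x) = (x + ((x**2 - 6*x) + 6))*(x + 2) = (x + (6 + x**2 - 6*x))*(2 + x) = (6 + x**2 - 5*x)*(2 + x) = (2 + x)*(6 + x**2 - 5*x))
m(K(Y))**2 = (12 + 0**3 - 4*0 - 3*0**2)**2 = (12 + 0 + 0 - 3*0)**2 = (12 + 0 + 0 + 0)**2 = 12**2 = 144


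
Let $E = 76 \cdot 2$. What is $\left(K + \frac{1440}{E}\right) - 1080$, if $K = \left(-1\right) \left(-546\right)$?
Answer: $- \frac{9966}{19} \approx -524.53$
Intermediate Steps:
$K = 546$
$E = 152$
$\left(K + \frac{1440}{E}\right) - 1080 = \left(546 + \frac{1440}{152}\right) - 1080 = \left(546 + 1440 \cdot \frac{1}{152}\right) - 1080 = \left(546 + \frac{180}{19}\right) - 1080 = \frac{10554}{19} - 1080 = - \frac{9966}{19}$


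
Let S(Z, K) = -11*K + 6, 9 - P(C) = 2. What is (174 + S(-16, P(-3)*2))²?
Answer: 676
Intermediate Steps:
P(C) = 7 (P(C) = 9 - 1*2 = 9 - 2 = 7)
S(Z, K) = 6 - 11*K
(174 + S(-16, P(-3)*2))² = (174 + (6 - 77*2))² = (174 + (6 - 11*14))² = (174 + (6 - 154))² = (174 - 148)² = 26² = 676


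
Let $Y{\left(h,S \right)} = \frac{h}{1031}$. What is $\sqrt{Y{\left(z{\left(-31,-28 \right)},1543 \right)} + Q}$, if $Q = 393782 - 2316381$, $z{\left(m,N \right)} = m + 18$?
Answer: $\frac{3 i \sqrt{227071974338}}{1031} \approx 1386.6 i$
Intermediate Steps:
$z{\left(m,N \right)} = 18 + m$
$Y{\left(h,S \right)} = \frac{h}{1031}$ ($Y{\left(h,S \right)} = h \frac{1}{1031} = \frac{h}{1031}$)
$Q = -1922599$
$\sqrt{Y{\left(z{\left(-31,-28 \right)},1543 \right)} + Q} = \sqrt{\frac{18 - 31}{1031} - 1922599} = \sqrt{\frac{1}{1031} \left(-13\right) - 1922599} = \sqrt{- \frac{13}{1031} - 1922599} = \sqrt{- \frac{1982199582}{1031}} = \frac{3 i \sqrt{227071974338}}{1031}$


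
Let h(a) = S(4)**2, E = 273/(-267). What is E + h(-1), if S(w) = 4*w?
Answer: 22693/89 ≈ 254.98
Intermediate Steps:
E = -91/89 (E = 273*(-1/267) = -91/89 ≈ -1.0225)
h(a) = 256 (h(a) = (4*4)**2 = 16**2 = 256)
E + h(-1) = -91/89 + 256 = 22693/89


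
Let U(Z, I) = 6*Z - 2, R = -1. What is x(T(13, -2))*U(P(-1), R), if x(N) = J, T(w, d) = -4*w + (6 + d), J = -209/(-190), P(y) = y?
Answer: -44/5 ≈ -8.8000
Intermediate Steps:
J = 11/10 (J = -209*(-1/190) = 11/10 ≈ 1.1000)
T(w, d) = 6 + d - 4*w
x(N) = 11/10
U(Z, I) = -2 + 6*Z
x(T(13, -2))*U(P(-1), R) = 11*(-2 + 6*(-1))/10 = 11*(-2 - 6)/10 = (11/10)*(-8) = -44/5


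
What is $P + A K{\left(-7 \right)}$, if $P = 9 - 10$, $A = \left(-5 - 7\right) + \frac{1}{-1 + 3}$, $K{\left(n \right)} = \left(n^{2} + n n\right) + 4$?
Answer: $-1174$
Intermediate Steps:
$K{\left(n \right)} = 4 + 2 n^{2}$ ($K{\left(n \right)} = \left(n^{2} + n^{2}\right) + 4 = 2 n^{2} + 4 = 4 + 2 n^{2}$)
$A = - \frac{23}{2}$ ($A = -12 + \frac{1}{2} = - \frac{23}{2} \approx -11.5$)
$P = -1$ ($P = 9 - 10 = -1$)
$P + A K{\left(-7 \right)} = -1 - \frac{23 \left(4 + 2 \left(-7\right)^{2}\right)}{2} = -1 - \frac{23 \left(4 + 2 \cdot 49\right)}{2} = -1 - \frac{23 \left(4 + 98\right)}{2} = -1 - 1173 = -1174$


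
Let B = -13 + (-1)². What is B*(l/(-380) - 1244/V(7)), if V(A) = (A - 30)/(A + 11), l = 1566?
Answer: -25418826/2185 ≈ -11633.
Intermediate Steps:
V(A) = (-30 + A)/(11 + A)
B = -12 (B = -13 + 1 = -12)
B*(l/(-380) - 1244/V(7)) = -12*(1566/(-380) - 1244*(11 + 7)/(-30 + 7)) = -12*(1566*(-1/380) - 1244/(-23/18)) = -12*(-783/190 - 1244/((1/18)*(-23))) = -12*(-783/190 - 1244/(-23/18)) = -12*(-783/190 - 1244*(-18/23)) = -12*(-783/190 + 22392/23) = -12*4236471/4370 = -25418826/2185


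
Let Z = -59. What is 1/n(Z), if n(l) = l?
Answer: -1/59 ≈ -0.016949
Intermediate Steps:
1/n(Z) = 1/(-59) = -1/59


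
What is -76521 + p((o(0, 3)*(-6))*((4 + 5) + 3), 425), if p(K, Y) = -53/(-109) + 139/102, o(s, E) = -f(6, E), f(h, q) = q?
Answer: -850739921/11118 ≈ -76519.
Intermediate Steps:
o(s, E) = -E
p(K, Y) = 20557/11118 (p(K, Y) = -53*(-1/109) + 139*(1/102) = 53/109 + 139/102 = 20557/11118)
-76521 + p((o(0, 3)*(-6))*((4 + 5) + 3), 425) = -76521 + 20557/11118 = -850739921/11118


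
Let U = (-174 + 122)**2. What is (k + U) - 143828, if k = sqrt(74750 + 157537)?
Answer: -141124 + sqrt(232287) ≈ -1.4064e+5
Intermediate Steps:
U = 2704 (U = (-52)**2 = 2704)
k = sqrt(232287) ≈ 481.96
(k + U) - 143828 = (sqrt(232287) + 2704) - 143828 = (2704 + sqrt(232287)) - 143828 = -141124 + sqrt(232287)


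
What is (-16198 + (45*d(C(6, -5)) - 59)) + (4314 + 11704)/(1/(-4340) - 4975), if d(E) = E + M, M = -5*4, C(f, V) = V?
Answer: -375372988502/21591501 ≈ -17385.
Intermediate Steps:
M = -20
d(E) = -20 + E (d(E) = E - 20 = -20 + E)
(-16198 + (45*d(C(6, -5)) - 59)) + (4314 + 11704)/(1/(-4340) - 4975) = (-16198 + (45*(-20 - 5) - 59)) + (4314 + 11704)/(1/(-4340) - 4975) = (-16198 + (45*(-25) - 59)) + 16018/(-1/4340 - 4975) = (-16198 + (-1125 - 59)) + 16018/(-21591501/4340) = (-16198 - 1184) + 16018*(-4340/21591501) = -17382 - 69518120/21591501 = -375372988502/21591501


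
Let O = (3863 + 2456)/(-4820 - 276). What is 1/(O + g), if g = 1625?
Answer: 5096/8274681 ≈ 0.00061585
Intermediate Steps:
O = -6319/5096 (O = 6319/(-5096) = 6319*(-1/5096) = -6319/5096 ≈ -1.2400)
1/(O + g) = 1/(-6319/5096 + 1625) = 1/(8274681/5096) = 5096/8274681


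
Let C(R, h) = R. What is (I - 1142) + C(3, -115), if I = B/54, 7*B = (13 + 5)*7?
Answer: -3416/3 ≈ -1138.7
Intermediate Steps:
B = 18 (B = ((13 + 5)*7)/7 = (18*7)/7 = (⅐)*126 = 18)
I = ⅓ (I = 18/54 = (1/54)*18 = ⅓ ≈ 0.33333)
(I - 1142) + C(3, -115) = (⅓ - 1142) + 3 = -3425/3 + 3 = -3416/3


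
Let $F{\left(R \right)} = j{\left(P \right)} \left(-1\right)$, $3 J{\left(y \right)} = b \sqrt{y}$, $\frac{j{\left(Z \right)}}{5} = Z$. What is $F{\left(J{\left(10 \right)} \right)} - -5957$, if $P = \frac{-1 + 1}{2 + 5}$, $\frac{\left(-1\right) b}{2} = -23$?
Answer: $5957$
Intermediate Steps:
$b = 46$ ($b = \left(-2\right) \left(-23\right) = 46$)
$P = 0$ ($P = \frac{0}{7} = 0 \cdot \frac{1}{7} = 0$)
$j{\left(Z \right)} = 5 Z$
$J{\left(y \right)} = \frac{46 \sqrt{y}}{3}$
$F{\left(R \right)} = 0$ ($F{\left(R \right)} = 5 \cdot 0 \left(-1\right) = 0 \left(-1\right) = 0$)
$F{\left(J{\left(10 \right)} \right)} - -5957 = 0 - -5957 = 0 + 5957 = 5957$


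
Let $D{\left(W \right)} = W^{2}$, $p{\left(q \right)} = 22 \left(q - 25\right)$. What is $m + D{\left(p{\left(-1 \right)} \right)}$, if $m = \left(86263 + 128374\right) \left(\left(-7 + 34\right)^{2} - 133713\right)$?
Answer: $-28542959624$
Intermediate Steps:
$p{\left(q \right)} = -550 + 22 q$ ($p{\left(q \right)} = 22 \left(-25 + q\right) = -550 + 22 q$)
$m = -28543286808$ ($m = 214637 \left(27^{2} - 133713\right) = 214637 \left(729 - 133713\right) = 214637 \left(-132984\right) = -28543286808$)
$m + D{\left(p{\left(-1 \right)} \right)} = -28543286808 + \left(-550 + 22 \left(-1\right)\right)^{2} = -28543286808 + \left(-550 - 22\right)^{2} = -28543286808 + \left(-572\right)^{2} = -28543286808 + 327184 = -28542959624$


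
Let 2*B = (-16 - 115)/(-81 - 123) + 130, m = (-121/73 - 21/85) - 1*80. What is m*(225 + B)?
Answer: -10033155053/421940 ≈ -23779.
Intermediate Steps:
m = -508218/6205 (m = (-121*1/73 - 21*1/85) - 80 = (-121/73 - 21/85) - 80 = -11818/6205 - 80 = -508218/6205 ≈ -81.905)
B = 26651/408 (B = ((-16 - 115)/(-81 - 123) + 130)/2 = (-131/(-204) + 130)/2 = (-131*(-1/204) + 130)/2 = (131/204 + 130)/2 = (1/2)*(26651/204) = 26651/408 ≈ 65.321)
m*(225 + B) = -508218*(225 + 26651/408)/6205 = -508218/6205*118451/408 = -10033155053/421940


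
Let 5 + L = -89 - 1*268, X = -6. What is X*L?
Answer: 2172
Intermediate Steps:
L = -362 (L = -5 + (-89 - 1*268) = -5 + (-89 - 268) = -5 - 357 = -362)
X*L = -6*(-362) = 2172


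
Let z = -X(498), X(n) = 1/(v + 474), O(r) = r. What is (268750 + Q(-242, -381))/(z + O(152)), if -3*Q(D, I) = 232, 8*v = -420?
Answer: 113245529/64067 ≈ 1767.6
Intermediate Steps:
v = -105/2 (v = (⅛)*(-420) = -105/2 ≈ -52.500)
Q(D, I) = -232/3 (Q(D, I) = -⅓*232 = -232/3)
X(n) = 2/843 (X(n) = 1/(-105/2 + 474) = 1/(843/2) = 2/843)
z = -2/843 (z = -1*2/843 = -2/843 ≈ -0.0023725)
(268750 + Q(-242, -381))/(z + O(152)) = (268750 - 232/3)/(-2/843 + 152) = 806018/(3*(128134/843)) = (806018/3)*(843/128134) = 113245529/64067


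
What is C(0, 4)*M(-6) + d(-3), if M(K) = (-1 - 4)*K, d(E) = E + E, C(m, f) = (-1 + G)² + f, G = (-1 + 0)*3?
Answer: 594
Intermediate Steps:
G = -3 (G = -1*3 = -3)
C(m, f) = 16 + f (C(m, f) = (-1 - 3)² + f = (-4)² + f = 16 + f)
d(E) = 2*E
M(K) = -5*K
C(0, 4)*M(-6) + d(-3) = (16 + 4)*(-5*(-6)) + 2*(-3) = 20*30 - 6 = 600 - 6 = 594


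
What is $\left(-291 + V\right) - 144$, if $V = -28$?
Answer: $-463$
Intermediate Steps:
$\left(-291 + V\right) - 144 = \left(-291 - 28\right) - 144 = -319 - 144 = -463$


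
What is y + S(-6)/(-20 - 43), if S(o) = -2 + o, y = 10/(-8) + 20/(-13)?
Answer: -8719/3276 ≈ -2.6615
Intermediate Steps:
y = -145/52 (y = 10*(-1/8) + 20*(-1/13) = -5/4 - 20/13 = -145/52 ≈ -2.7885)
y + S(-6)/(-20 - 43) = -145/52 + (-2 - 6)/(-20 - 43) = -145/52 - 8/(-63) = -145/52 - 8*(-1/63) = -145/52 + 8/63 = -8719/3276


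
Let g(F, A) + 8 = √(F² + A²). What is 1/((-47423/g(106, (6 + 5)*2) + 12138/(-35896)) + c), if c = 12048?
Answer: 2448643791356/29381195944121681 + 1658315716*√2930/29381195944121681 ≈ 8.6396e-5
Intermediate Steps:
g(F, A) = -8 + √(A² + F²) (g(F, A) = -8 + √(F² + A²) = -8 + √(A² + F²))
1/((-47423/g(106, (6 + 5)*2) + 12138/(-35896)) + c) = 1/((-47423/(-8 + √(((6 + 5)*2)² + 106²)) + 12138/(-35896)) + 12048) = 1/((-47423/(-8 + √((11*2)² + 11236)) + 12138*(-1/35896)) + 12048) = 1/((-47423/(-8 + √(22² + 11236)) - 867/2564) + 12048) = 1/((-47423/(-8 + √(484 + 11236)) - 867/2564) + 12048) = 1/((-47423/(-8 + √11720) - 867/2564) + 12048) = 1/((-47423/(-8 + 2*√2930) - 867/2564) + 12048) = 1/((-867/2564 - 47423/(-8 + 2*√2930)) + 12048) = 1/(30890205/2564 - 47423/(-8 + 2*√2930))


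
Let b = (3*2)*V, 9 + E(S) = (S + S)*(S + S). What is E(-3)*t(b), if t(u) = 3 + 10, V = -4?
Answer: 351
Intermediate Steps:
E(S) = -9 + 4*S² (E(S) = -9 + (S + S)*(S + S) = -9 + (2*S)*(2*S) = -9 + 4*S²)
b = -24 (b = (3*2)*(-4) = 6*(-4) = -24)
t(u) = 13
E(-3)*t(b) = (-9 + 4*(-3)²)*13 = (-9 + 4*9)*13 = (-9 + 36)*13 = 27*13 = 351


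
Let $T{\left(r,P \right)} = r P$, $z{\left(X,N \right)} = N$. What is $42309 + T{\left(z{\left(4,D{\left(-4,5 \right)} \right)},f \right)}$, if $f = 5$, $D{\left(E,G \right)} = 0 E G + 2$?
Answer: $42319$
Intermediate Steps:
$D{\left(E,G \right)} = 2$ ($D{\left(E,G \right)} = 0 G + 2 = 0 + 2 = 2$)
$T{\left(r,P \right)} = P r$
$42309 + T{\left(z{\left(4,D{\left(-4,5 \right)} \right)},f \right)} = 42309 + 5 \cdot 2 = 42309 + 10 = 42319$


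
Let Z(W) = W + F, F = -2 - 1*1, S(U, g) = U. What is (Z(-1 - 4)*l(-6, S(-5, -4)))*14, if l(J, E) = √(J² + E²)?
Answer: -112*√61 ≈ -874.75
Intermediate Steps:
F = -3 (F = -2 - 1 = -3)
l(J, E) = √(E² + J²)
Z(W) = -3 + W (Z(W) = W - 3 = -3 + W)
(Z(-1 - 4)*l(-6, S(-5, -4)))*14 = ((-3 + (-1 - 4))*√((-5)² + (-6)²))*14 = ((-3 - 5)*√(25 + 36))*14 = -8*√61*14 = -112*√61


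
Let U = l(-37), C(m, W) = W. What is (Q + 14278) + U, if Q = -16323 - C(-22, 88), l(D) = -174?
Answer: -2307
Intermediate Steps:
U = -174
Q = -16411 (Q = -16323 - 1*88 = -16323 - 88 = -16411)
(Q + 14278) + U = (-16411 + 14278) - 174 = -2133 - 174 = -2307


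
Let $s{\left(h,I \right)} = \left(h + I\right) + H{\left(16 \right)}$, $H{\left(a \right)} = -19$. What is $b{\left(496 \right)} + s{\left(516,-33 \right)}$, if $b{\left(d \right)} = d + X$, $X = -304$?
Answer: $656$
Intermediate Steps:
$b{\left(d \right)} = -304 + d$ ($b{\left(d \right)} = d - 304 = -304 + d$)
$s{\left(h,I \right)} = -19 + I + h$ ($s{\left(h,I \right)} = \left(h + I\right) - 19 = \left(I + h\right) - 19 = -19 + I + h$)
$b{\left(496 \right)} + s{\left(516,-33 \right)} = \left(-304 + 496\right) - -464 = 192 + 464 = 656$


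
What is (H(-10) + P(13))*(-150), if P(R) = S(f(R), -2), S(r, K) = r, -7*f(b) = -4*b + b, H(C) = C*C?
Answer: -110850/7 ≈ -15836.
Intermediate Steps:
H(C) = C²
f(b) = 3*b/7 (f(b) = -(-4*b + b)/7 = -(-3)*b/7 = 3*b/7)
P(R) = 3*R/7
(H(-10) + P(13))*(-150) = ((-10)² + (3/7)*13)*(-150) = (100 + 39/7)*(-150) = (739/7)*(-150) = -110850/7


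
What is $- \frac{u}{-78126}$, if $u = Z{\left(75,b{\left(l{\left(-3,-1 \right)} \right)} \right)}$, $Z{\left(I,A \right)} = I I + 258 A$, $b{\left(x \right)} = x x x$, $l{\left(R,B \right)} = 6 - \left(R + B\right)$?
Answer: $\frac{87875}{26042} \approx 3.3744$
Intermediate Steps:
$l{\left(R,B \right)} = 6 - B - R$ ($l{\left(R,B \right)} = 6 - \left(B + R\right) = 6 - B - R$)
$b{\left(x \right)} = x^{3}$ ($b{\left(x \right)} = x^{2} x = x^{3}$)
$Z{\left(I,A \right)} = I^{2} + 258 A$
$u = 263625$ ($u = 75^{2} + 258 \left(6 - -1 - -3\right)^{3} = 5625 + 258 \left(6 + 1 + 3\right)^{3} = 5625 + 258 \cdot 10^{3} = 5625 + 258 \cdot 1000 = 5625 + 258000 = 263625$)
$- \frac{u}{-78126} = - \frac{263625}{-78126} = - \frac{263625 \left(-1\right)}{78126} = \left(-1\right) \left(- \frac{87875}{26042}\right) = \frac{87875}{26042}$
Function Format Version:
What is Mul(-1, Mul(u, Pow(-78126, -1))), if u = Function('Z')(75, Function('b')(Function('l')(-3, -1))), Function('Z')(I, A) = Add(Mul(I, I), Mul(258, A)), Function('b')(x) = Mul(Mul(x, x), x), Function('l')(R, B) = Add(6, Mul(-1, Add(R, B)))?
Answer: Rational(87875, 26042) ≈ 3.3744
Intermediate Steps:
Function('l')(R, B) = Add(6, Mul(-1, B), Mul(-1, R)) (Function('l')(R, B) = Add(6, Mul(-1, Add(B, R))) = Add(6, Add(Mul(-1, B), Mul(-1, R))) = Add(6, Mul(-1, B), Mul(-1, R)))
Function('b')(x) = Pow(x, 3) (Function('b')(x) = Mul(Pow(x, 2), x) = Pow(x, 3))
Function('Z')(I, A) = Add(Pow(I, 2), Mul(258, A))
u = 263625 (u = Add(Pow(75, 2), Mul(258, Pow(Add(6, Mul(-1, -1), Mul(-1, -3)), 3))) = Add(5625, Mul(258, Pow(Add(6, 1, 3), 3))) = Add(5625, Mul(258, Pow(10, 3))) = Add(5625, Mul(258, 1000)) = Add(5625, 258000) = 263625)
Mul(-1, Mul(u, Pow(-78126, -1))) = Mul(-1, Mul(263625, Pow(-78126, -1))) = Mul(-1, Mul(263625, Rational(-1, 78126))) = Mul(-1, Rational(-87875, 26042)) = Rational(87875, 26042)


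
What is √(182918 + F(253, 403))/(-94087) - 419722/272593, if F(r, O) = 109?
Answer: -419722/272593 - 247*√3/94087 ≈ -1.5443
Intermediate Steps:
√(182918 + F(253, 403))/(-94087) - 419722/272593 = √(182918 + 109)/(-94087) - 419722/272593 = √183027*(-1/94087) - 419722*1/272593 = (247*√3)*(-1/94087) - 419722/272593 = -247*√3/94087 - 419722/272593 = -419722/272593 - 247*√3/94087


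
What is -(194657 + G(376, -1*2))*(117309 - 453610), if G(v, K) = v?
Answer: 65589792933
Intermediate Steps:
-(194657 + G(376, -1*2))*(117309 - 453610) = -(194657 + 376)*(117309 - 453610) = -195033*(-336301) = -1*(-65589792933) = 65589792933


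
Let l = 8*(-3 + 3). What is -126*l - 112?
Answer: -112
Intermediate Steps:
l = 0 (l = 8*0 = 0)
-126*l - 112 = -126*0 - 112 = 0 - 112 = -112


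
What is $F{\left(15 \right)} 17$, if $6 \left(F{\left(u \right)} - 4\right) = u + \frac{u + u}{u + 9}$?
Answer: $\frac{2737}{24} \approx 114.04$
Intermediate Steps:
$F{\left(u \right)} = 4 + \frac{u}{6} + \frac{u}{3 \left(9 + u\right)}$ ($F{\left(u \right)} = 4 + \frac{u + \frac{u + u}{u + 9}}{6} = 4 + \frac{u + \frac{2 u}{9 + u}}{6} = 4 + \left(\frac{u}{6} + \frac{u}{3 \left(9 + u\right)}\right) = 4 + \frac{u}{6} + \frac{u}{3 \left(9 + u\right)}$)
$F{\left(15 \right)} 17 = \frac{216 + 15^{2} + 35 \cdot 15}{6 \left(9 + 15\right)} 17 = \frac{216 + 225 + 525}{6 \cdot 24} \cdot 17 = \frac{1}{6} \cdot \frac{1}{24} \cdot 966 \cdot 17 = \frac{161}{24} \cdot 17 = \frac{2737}{24}$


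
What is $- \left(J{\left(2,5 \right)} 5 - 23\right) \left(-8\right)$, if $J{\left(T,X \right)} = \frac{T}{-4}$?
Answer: $-204$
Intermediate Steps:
$J{\left(T,X \right)} = - \frac{T}{4}$ ($J{\left(T,X \right)} = T \left(- \frac{1}{4}\right) = - \frac{T}{4}$)
$- \left(J{\left(2,5 \right)} 5 - 23\right) \left(-8\right) = - \left(\left(- \frac{1}{4}\right) 2 \cdot 5 - 23\right) \left(-8\right) = - \left(\left(- \frac{1}{2}\right) 5 - 23\right) \left(-8\right) = - \left(- \frac{5}{2} - 23\right) \left(-8\right) = - \frac{\left(-51\right) \left(-8\right)}{2} = \left(-1\right) 204 = -204$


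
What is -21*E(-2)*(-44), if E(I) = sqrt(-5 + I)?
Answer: 924*I*sqrt(7) ≈ 2444.7*I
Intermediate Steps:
-21*E(-2)*(-44) = -21*sqrt(-5 - 2)*(-44) = -21*I*sqrt(7)*(-44) = 924*I*sqrt(7)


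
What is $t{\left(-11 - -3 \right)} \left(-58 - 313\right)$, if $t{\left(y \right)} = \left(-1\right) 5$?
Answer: $1855$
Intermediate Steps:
$t{\left(y \right)} = -5$
$t{\left(-11 - -3 \right)} \left(-58 - 313\right) = - 5 \left(-58 - 313\right) = \left(-5\right) \left(-371\right) = 1855$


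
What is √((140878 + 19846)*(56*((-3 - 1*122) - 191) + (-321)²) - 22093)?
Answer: √13716967687 ≈ 1.1712e+5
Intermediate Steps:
√((140878 + 19846)*(56*((-3 - 1*122) - 191) + (-321)²) - 22093) = √(160724*(56*((-3 - 122) - 191) + 103041) - 22093) = √(160724*(56*(-125 - 191) + 103041) - 22093) = √(160724*(56*(-316) + 103041) - 22093) = √(160724*(-17696 + 103041) - 22093) = √(160724*85345 - 22093) = √(13716989780 - 22093) = √13716967687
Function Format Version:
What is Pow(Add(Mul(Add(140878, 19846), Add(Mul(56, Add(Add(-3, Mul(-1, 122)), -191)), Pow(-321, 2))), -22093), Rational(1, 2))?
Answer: Pow(13716967687, Rational(1, 2)) ≈ 1.1712e+5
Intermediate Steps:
Pow(Add(Mul(Add(140878, 19846), Add(Mul(56, Add(Add(-3, Mul(-1, 122)), -191)), Pow(-321, 2))), -22093), Rational(1, 2)) = Pow(Add(Mul(160724, Add(Mul(56, Add(Add(-3, -122), -191)), 103041)), -22093), Rational(1, 2)) = Pow(Add(Mul(160724, Add(Mul(56, Add(-125, -191)), 103041)), -22093), Rational(1, 2)) = Pow(Add(Mul(160724, Add(Mul(56, -316), 103041)), -22093), Rational(1, 2)) = Pow(Add(Mul(160724, Add(-17696, 103041)), -22093), Rational(1, 2)) = Pow(Add(Mul(160724, 85345), -22093), Rational(1, 2)) = Pow(Add(13716989780, -22093), Rational(1, 2)) = Pow(13716967687, Rational(1, 2))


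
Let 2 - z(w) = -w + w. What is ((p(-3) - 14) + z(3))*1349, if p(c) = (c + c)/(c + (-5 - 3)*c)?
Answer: -116014/7 ≈ -16573.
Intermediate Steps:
z(w) = 2 (z(w) = 2 - (-w + w) = 2 - 1*0 = 2 + 0 = 2)
p(c) = -2/7 (p(c) = (2*c)/(c - 8*c) = (2*c)/((-7*c)) = (2*c)*(-1/(7*c)) = -2/7)
((p(-3) - 14) + z(3))*1349 = ((-2/7 - 14) + 2)*1349 = (-100/7 + 2)*1349 = -86/7*1349 = -116014/7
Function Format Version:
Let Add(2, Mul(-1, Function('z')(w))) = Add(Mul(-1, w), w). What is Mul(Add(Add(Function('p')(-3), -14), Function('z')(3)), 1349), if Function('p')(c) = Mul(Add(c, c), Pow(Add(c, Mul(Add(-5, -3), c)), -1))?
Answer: Rational(-116014, 7) ≈ -16573.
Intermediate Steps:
Function('z')(w) = 2 (Function('z')(w) = Add(2, Mul(-1, Add(Mul(-1, w), w))) = Add(2, Mul(-1, 0)) = Add(2, 0) = 2)
Function('p')(c) = Rational(-2, 7) (Function('p')(c) = Mul(Mul(2, c), Pow(Add(c, Mul(-8, c)), -1)) = Mul(Mul(2, c), Pow(Mul(-7, c), -1)) = Mul(Mul(2, c), Mul(Rational(-1, 7), Pow(c, -1))) = Rational(-2, 7))
Mul(Add(Add(Function('p')(-3), -14), Function('z')(3)), 1349) = Mul(Add(Add(Rational(-2, 7), -14), 2), 1349) = Mul(Add(Rational(-100, 7), 2), 1349) = Mul(Rational(-86, 7), 1349) = Rational(-116014, 7)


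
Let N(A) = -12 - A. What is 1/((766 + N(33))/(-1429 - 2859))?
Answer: -4288/721 ≈ -5.9473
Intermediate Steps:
1/((766 + N(33))/(-1429 - 2859)) = 1/((766 + (-12 - 1*33))/(-1429 - 2859)) = 1/((766 + (-12 - 33))/(-4288)) = 1/((766 - 45)*(-1/4288)) = 1/(721*(-1/4288)) = 1/(-721/4288) = -4288/721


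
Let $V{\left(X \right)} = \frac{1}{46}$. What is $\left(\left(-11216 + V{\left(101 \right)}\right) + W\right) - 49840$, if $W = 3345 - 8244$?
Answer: $- \frac{3033929}{46} \approx -65955.0$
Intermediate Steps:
$V{\left(X \right)} = \frac{1}{46}$
$W = -4899$ ($W = 3345 - 8244 = -4899$)
$\left(\left(-11216 + V{\left(101 \right)}\right) + W\right) - 49840 = \left(\left(-11216 + \frac{1}{46}\right) - 4899\right) - 49840 = \left(- \frac{515935}{46} - 4899\right) - 49840 = - \frac{741289}{46} - 49840 = - \frac{3033929}{46}$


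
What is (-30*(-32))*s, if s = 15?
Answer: 14400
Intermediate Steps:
(-30*(-32))*s = -30*(-32)*15 = 960*15 = 14400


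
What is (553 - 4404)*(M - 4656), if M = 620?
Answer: 15542636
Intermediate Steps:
(553 - 4404)*(M - 4656) = (553 - 4404)*(620 - 4656) = -3851*(-4036) = 15542636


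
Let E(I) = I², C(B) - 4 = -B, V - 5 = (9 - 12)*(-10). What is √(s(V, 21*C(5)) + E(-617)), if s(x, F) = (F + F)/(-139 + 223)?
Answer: √1522754/2 ≈ 617.00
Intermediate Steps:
V = 35 (V = 5 + (9 - 12)*(-10) = 5 - 3*(-10) = 5 + 30 = 35)
C(B) = 4 - B
s(x, F) = F/42 (s(x, F) = (2*F)/84 = (2*F)*(1/84) = F/42)
√(s(V, 21*C(5)) + E(-617)) = √((21*(4 - 1*5))/42 + (-617)²) = √((21*(4 - 5))/42 + 380689) = √((21*(-1))/42 + 380689) = √((1/42)*(-21) + 380689) = √(-½ + 380689) = √(761377/2) = √1522754/2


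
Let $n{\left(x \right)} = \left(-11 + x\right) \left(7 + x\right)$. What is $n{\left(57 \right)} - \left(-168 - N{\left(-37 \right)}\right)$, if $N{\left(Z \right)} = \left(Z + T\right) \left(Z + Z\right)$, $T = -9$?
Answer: $6516$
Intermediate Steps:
$N{\left(Z \right)} = 2 Z \left(-9 + Z\right)$ ($N{\left(Z \right)} = \left(Z - 9\right) \left(Z + Z\right) = \left(-9 + Z\right) 2 Z = 2 Z \left(-9 + Z\right)$)
$n{\left(57 \right)} - \left(-168 - N{\left(-37 \right)}\right) = \left(-77 + 57^{2} - 228\right) - \left(-168 - 2 \left(-37\right) \left(-9 - 37\right)\right) = \left(-77 + 3249 - 228\right) - \left(-168 - 2 \left(-37\right) \left(-46\right)\right) = 2944 - \left(-168 - 3404\right) = 2944 - -3572 = 2944 + 3572 = 6516$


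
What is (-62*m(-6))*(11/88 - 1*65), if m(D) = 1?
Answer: 16089/4 ≈ 4022.3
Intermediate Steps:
(-62*m(-6))*(11/88 - 1*65) = (-62*1)*(11/88 - 1*65) = -62*(11*(1/88) - 65) = -62*(⅛ - 65) = -62*(-519/8) = 16089/4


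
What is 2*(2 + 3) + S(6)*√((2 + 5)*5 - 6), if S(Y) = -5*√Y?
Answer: 10 - 5*√174 ≈ -55.955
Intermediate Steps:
2*(2 + 3) + S(6)*√((2 + 5)*5 - 6) = 2*(2 + 3) + (-5*√6)*√((2 + 5)*5 - 6) = 2*5 + (-5*√6)*√(7*5 - 6) = 10 + (-5*√6)*√(35 - 6) = 10 + (-5*√6)*√29 = 10 - 5*√174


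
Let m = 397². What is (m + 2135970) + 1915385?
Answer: 4208964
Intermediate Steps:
m = 157609
(m + 2135970) + 1915385 = (157609 + 2135970) + 1915385 = 2293579 + 1915385 = 4208964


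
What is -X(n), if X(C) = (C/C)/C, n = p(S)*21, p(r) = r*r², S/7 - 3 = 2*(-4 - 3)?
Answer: 1/9587193 ≈ 1.0431e-7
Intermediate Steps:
S = -77 (S = 21 + 7*(2*(-4 - 3)) = 21 + 7*(2*(-7)) = 21 + 7*(-14) = 21 - 98 = -77)
p(r) = r³
n = -9587193 (n = (-77)³*21 = -456533*21 = -9587193)
X(C) = 1/C
-X(n) = -1/(-9587193) = -1*(-1/9587193) = 1/9587193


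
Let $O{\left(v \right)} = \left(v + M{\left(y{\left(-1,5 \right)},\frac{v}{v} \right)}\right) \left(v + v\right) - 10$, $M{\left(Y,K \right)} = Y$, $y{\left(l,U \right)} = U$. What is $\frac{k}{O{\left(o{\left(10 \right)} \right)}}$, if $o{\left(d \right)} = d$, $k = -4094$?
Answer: $- \frac{2047}{145} \approx -14.117$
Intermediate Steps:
$O{\left(v \right)} = -10 + 2 v \left(5 + v\right)$ ($O{\left(v \right)} = \left(v + 5\right) \left(v + v\right) - 10 = \left(5 + v\right) 2 v - 10 = 2 v \left(5 + v\right) - 10 = -10 + 2 v \left(5 + v\right)$)
$\frac{k}{O{\left(o{\left(10 \right)} \right)}} = - \frac{4094}{-10 + 2 \cdot 10^{2} + 10 \cdot 10} = - \frac{4094}{-10 + 2 \cdot 100 + 100} = - \frac{4094}{-10 + 200 + 100} = - \frac{4094}{290} = \left(-4094\right) \frac{1}{290} = - \frac{2047}{145}$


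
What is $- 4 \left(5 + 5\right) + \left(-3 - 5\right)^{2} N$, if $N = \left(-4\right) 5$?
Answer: $-1320$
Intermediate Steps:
$N = -20$
$- 4 \left(5 + 5\right) + \left(-3 - 5\right)^{2} N = - 4 \left(5 + 5\right) + \left(-3 - 5\right)^{2} \left(-20\right) = \left(-4\right) 10 + \left(-8\right)^{2} \left(-20\right) = -40 + 64 \left(-20\right) = -40 - 1280 = -1320$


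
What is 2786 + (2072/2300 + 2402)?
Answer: 2983618/575 ≈ 5188.9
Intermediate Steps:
2786 + (2072/2300 + 2402) = 2786 + (2072*(1/2300) + 2402) = 2786 + (518/575 + 2402) = 2786 + 1381668/575 = 2983618/575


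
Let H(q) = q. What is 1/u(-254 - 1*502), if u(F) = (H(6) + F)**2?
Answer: 1/562500 ≈ 1.7778e-6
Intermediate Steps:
u(F) = (6 + F)**2
1/u(-254 - 1*502) = 1/((6 + (-254 - 1*502))**2) = 1/((6 + (-254 - 502))**2) = 1/((6 - 756)**2) = 1/((-750)**2) = 1/562500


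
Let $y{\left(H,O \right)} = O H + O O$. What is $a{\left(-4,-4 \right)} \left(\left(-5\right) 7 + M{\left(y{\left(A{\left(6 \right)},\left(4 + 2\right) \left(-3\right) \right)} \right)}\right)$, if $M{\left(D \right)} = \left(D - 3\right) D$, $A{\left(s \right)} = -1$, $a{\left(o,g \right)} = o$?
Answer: $-463612$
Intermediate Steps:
$y{\left(H,O \right)} = O^{2} + H O$ ($y{\left(H,O \right)} = H O + O^{2} = O^{2} + H O$)
$M{\left(D \right)} = D \left(-3 + D\right)$ ($M{\left(D \right)} = \left(-3 + D\right) D = D \left(-3 + D\right)$)
$a{\left(-4,-4 \right)} \left(\left(-5\right) 7 + M{\left(y{\left(A{\left(6 \right)},\left(4 + 2\right) \left(-3\right) \right)} \right)}\right) = - 4 \left(\left(-5\right) 7 + \left(4 + 2\right) \left(-3\right) \left(-1 + \left(4 + 2\right) \left(-3\right)\right) \left(-3 + \left(4 + 2\right) \left(-3\right) \left(-1 + \left(4 + 2\right) \left(-3\right)\right)\right)\right) = - 4 \left(-35 + 6 \left(-3\right) \left(-1 + 6 \left(-3\right)\right) \left(-3 + 6 \left(-3\right) \left(-1 + 6 \left(-3\right)\right)\right)\right) = - 4 \left(-35 + - 18 \left(-1 - 18\right) \left(-3 - 18 \left(-1 - 18\right)\right)\right) = - 4 \left(-35 + \left(-18\right) \left(-19\right) \left(-3 - -342\right)\right) = - 4 \left(-35 + 342 \left(-3 + 342\right)\right) = - 4 \left(-35 + 342 \cdot 339\right) = - 4 \left(-35 + 115938\right) = \left(-4\right) 115903 = -463612$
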